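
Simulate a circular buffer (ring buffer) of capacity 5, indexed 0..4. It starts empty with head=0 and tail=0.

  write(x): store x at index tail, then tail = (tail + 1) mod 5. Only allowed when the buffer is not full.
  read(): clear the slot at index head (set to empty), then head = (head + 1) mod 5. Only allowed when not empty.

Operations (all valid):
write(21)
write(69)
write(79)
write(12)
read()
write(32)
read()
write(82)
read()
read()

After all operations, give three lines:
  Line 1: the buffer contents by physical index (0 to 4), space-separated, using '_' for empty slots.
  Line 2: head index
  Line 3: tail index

write(21): buf=[21 _ _ _ _], head=0, tail=1, size=1
write(69): buf=[21 69 _ _ _], head=0, tail=2, size=2
write(79): buf=[21 69 79 _ _], head=0, tail=3, size=3
write(12): buf=[21 69 79 12 _], head=0, tail=4, size=4
read(): buf=[_ 69 79 12 _], head=1, tail=4, size=3
write(32): buf=[_ 69 79 12 32], head=1, tail=0, size=4
read(): buf=[_ _ 79 12 32], head=2, tail=0, size=3
write(82): buf=[82 _ 79 12 32], head=2, tail=1, size=4
read(): buf=[82 _ _ 12 32], head=3, tail=1, size=3
read(): buf=[82 _ _ _ 32], head=4, tail=1, size=2

Answer: 82 _ _ _ 32
4
1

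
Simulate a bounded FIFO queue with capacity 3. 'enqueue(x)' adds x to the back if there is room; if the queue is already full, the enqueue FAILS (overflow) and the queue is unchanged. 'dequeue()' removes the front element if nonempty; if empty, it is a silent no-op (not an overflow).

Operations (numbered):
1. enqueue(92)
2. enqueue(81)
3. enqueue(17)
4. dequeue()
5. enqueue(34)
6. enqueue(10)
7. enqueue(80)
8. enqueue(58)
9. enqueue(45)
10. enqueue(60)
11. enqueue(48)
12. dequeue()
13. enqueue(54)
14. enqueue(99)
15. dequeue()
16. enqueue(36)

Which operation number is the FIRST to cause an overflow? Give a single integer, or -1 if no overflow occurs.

Answer: 6

Derivation:
1. enqueue(92): size=1
2. enqueue(81): size=2
3. enqueue(17): size=3
4. dequeue(): size=2
5. enqueue(34): size=3
6. enqueue(10): size=3=cap → OVERFLOW (fail)
7. enqueue(80): size=3=cap → OVERFLOW (fail)
8. enqueue(58): size=3=cap → OVERFLOW (fail)
9. enqueue(45): size=3=cap → OVERFLOW (fail)
10. enqueue(60): size=3=cap → OVERFLOW (fail)
11. enqueue(48): size=3=cap → OVERFLOW (fail)
12. dequeue(): size=2
13. enqueue(54): size=3
14. enqueue(99): size=3=cap → OVERFLOW (fail)
15. dequeue(): size=2
16. enqueue(36): size=3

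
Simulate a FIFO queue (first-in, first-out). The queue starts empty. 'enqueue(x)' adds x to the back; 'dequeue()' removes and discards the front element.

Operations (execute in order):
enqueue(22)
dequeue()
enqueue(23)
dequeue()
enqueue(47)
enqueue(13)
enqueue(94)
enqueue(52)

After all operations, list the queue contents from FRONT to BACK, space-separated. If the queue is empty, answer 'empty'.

enqueue(22): [22]
dequeue(): []
enqueue(23): [23]
dequeue(): []
enqueue(47): [47]
enqueue(13): [47, 13]
enqueue(94): [47, 13, 94]
enqueue(52): [47, 13, 94, 52]

Answer: 47 13 94 52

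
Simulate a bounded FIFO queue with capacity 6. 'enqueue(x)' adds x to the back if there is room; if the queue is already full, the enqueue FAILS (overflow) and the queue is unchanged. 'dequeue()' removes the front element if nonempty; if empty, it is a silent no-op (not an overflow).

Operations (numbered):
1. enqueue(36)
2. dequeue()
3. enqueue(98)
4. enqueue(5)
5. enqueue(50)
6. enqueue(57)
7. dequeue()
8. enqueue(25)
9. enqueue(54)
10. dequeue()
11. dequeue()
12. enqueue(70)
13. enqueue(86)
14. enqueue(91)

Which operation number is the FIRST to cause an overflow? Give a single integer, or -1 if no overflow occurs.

1. enqueue(36): size=1
2. dequeue(): size=0
3. enqueue(98): size=1
4. enqueue(5): size=2
5. enqueue(50): size=3
6. enqueue(57): size=4
7. dequeue(): size=3
8. enqueue(25): size=4
9. enqueue(54): size=5
10. dequeue(): size=4
11. dequeue(): size=3
12. enqueue(70): size=4
13. enqueue(86): size=5
14. enqueue(91): size=6

Answer: -1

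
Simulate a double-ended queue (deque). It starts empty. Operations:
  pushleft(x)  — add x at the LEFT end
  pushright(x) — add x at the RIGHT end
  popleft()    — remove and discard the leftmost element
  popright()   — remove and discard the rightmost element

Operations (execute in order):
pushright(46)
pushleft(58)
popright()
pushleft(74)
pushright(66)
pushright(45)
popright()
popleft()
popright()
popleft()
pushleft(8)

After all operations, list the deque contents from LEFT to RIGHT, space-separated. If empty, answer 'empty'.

pushright(46): [46]
pushleft(58): [58, 46]
popright(): [58]
pushleft(74): [74, 58]
pushright(66): [74, 58, 66]
pushright(45): [74, 58, 66, 45]
popright(): [74, 58, 66]
popleft(): [58, 66]
popright(): [58]
popleft(): []
pushleft(8): [8]

Answer: 8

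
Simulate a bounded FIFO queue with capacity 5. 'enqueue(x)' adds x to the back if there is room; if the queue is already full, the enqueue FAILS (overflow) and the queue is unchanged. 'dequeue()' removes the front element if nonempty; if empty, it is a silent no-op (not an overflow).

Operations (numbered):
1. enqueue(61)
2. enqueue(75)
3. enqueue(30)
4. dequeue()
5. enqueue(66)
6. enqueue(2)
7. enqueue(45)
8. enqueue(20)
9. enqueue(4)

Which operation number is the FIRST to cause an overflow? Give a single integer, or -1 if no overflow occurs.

1. enqueue(61): size=1
2. enqueue(75): size=2
3. enqueue(30): size=3
4. dequeue(): size=2
5. enqueue(66): size=3
6. enqueue(2): size=4
7. enqueue(45): size=5
8. enqueue(20): size=5=cap → OVERFLOW (fail)
9. enqueue(4): size=5=cap → OVERFLOW (fail)

Answer: 8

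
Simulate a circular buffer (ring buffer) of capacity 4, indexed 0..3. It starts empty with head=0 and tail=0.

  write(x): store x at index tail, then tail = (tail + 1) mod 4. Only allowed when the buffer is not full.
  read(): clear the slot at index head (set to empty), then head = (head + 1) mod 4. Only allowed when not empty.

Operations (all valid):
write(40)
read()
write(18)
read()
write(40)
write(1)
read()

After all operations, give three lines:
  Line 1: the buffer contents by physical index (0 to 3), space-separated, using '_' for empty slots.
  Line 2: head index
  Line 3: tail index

Answer: _ _ _ 1
3
0

Derivation:
write(40): buf=[40 _ _ _], head=0, tail=1, size=1
read(): buf=[_ _ _ _], head=1, tail=1, size=0
write(18): buf=[_ 18 _ _], head=1, tail=2, size=1
read(): buf=[_ _ _ _], head=2, tail=2, size=0
write(40): buf=[_ _ 40 _], head=2, tail=3, size=1
write(1): buf=[_ _ 40 1], head=2, tail=0, size=2
read(): buf=[_ _ _ 1], head=3, tail=0, size=1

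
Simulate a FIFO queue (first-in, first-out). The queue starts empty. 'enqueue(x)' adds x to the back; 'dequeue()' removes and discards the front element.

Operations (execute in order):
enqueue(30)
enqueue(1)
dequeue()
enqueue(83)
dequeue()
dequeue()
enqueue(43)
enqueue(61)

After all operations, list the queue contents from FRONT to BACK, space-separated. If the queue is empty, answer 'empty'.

enqueue(30): [30]
enqueue(1): [30, 1]
dequeue(): [1]
enqueue(83): [1, 83]
dequeue(): [83]
dequeue(): []
enqueue(43): [43]
enqueue(61): [43, 61]

Answer: 43 61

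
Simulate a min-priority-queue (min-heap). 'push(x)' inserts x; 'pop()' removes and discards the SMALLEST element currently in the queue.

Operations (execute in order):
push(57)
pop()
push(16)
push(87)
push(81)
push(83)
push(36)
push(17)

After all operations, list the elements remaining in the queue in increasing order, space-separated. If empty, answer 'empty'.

push(57): heap contents = [57]
pop() → 57: heap contents = []
push(16): heap contents = [16]
push(87): heap contents = [16, 87]
push(81): heap contents = [16, 81, 87]
push(83): heap contents = [16, 81, 83, 87]
push(36): heap contents = [16, 36, 81, 83, 87]
push(17): heap contents = [16, 17, 36, 81, 83, 87]

Answer: 16 17 36 81 83 87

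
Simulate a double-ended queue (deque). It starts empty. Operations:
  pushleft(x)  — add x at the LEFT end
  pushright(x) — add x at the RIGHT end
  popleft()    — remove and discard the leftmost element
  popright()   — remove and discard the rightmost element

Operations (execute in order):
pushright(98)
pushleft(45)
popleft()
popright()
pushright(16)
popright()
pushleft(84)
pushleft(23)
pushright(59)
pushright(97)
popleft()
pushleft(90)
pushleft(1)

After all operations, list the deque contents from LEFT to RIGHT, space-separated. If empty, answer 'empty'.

Answer: 1 90 84 59 97

Derivation:
pushright(98): [98]
pushleft(45): [45, 98]
popleft(): [98]
popright(): []
pushright(16): [16]
popright(): []
pushleft(84): [84]
pushleft(23): [23, 84]
pushright(59): [23, 84, 59]
pushright(97): [23, 84, 59, 97]
popleft(): [84, 59, 97]
pushleft(90): [90, 84, 59, 97]
pushleft(1): [1, 90, 84, 59, 97]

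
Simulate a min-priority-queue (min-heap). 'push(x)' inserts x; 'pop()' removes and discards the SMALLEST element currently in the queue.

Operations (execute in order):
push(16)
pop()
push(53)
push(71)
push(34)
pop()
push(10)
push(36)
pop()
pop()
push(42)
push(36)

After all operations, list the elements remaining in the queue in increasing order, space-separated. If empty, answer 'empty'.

push(16): heap contents = [16]
pop() → 16: heap contents = []
push(53): heap contents = [53]
push(71): heap contents = [53, 71]
push(34): heap contents = [34, 53, 71]
pop() → 34: heap contents = [53, 71]
push(10): heap contents = [10, 53, 71]
push(36): heap contents = [10, 36, 53, 71]
pop() → 10: heap contents = [36, 53, 71]
pop() → 36: heap contents = [53, 71]
push(42): heap contents = [42, 53, 71]
push(36): heap contents = [36, 42, 53, 71]

Answer: 36 42 53 71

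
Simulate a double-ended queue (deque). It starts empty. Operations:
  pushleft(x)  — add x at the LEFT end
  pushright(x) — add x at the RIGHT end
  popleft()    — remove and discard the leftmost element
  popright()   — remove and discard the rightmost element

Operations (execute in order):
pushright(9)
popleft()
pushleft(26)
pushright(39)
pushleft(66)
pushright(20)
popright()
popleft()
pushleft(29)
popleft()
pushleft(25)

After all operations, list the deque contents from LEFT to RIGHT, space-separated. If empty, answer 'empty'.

Answer: 25 26 39

Derivation:
pushright(9): [9]
popleft(): []
pushleft(26): [26]
pushright(39): [26, 39]
pushleft(66): [66, 26, 39]
pushright(20): [66, 26, 39, 20]
popright(): [66, 26, 39]
popleft(): [26, 39]
pushleft(29): [29, 26, 39]
popleft(): [26, 39]
pushleft(25): [25, 26, 39]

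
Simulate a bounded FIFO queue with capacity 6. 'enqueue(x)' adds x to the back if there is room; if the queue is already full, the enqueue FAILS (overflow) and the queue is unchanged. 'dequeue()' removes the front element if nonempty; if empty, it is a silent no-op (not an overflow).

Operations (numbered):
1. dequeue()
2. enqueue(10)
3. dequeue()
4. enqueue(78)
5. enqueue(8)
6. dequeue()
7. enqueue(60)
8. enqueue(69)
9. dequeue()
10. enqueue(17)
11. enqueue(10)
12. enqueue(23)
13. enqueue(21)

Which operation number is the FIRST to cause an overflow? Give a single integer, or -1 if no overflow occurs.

1. dequeue(): empty, no-op, size=0
2. enqueue(10): size=1
3. dequeue(): size=0
4. enqueue(78): size=1
5. enqueue(8): size=2
6. dequeue(): size=1
7. enqueue(60): size=2
8. enqueue(69): size=3
9. dequeue(): size=2
10. enqueue(17): size=3
11. enqueue(10): size=4
12. enqueue(23): size=5
13. enqueue(21): size=6

Answer: -1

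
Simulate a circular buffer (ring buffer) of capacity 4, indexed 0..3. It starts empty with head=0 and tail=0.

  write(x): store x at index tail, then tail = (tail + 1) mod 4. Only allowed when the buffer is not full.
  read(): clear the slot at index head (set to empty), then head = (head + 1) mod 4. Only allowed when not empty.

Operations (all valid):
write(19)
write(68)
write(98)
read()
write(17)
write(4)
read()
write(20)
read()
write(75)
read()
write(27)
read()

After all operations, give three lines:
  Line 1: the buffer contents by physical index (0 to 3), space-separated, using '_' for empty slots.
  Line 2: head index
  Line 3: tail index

Answer: _ 20 75 27
1
0

Derivation:
write(19): buf=[19 _ _ _], head=0, tail=1, size=1
write(68): buf=[19 68 _ _], head=0, tail=2, size=2
write(98): buf=[19 68 98 _], head=0, tail=3, size=3
read(): buf=[_ 68 98 _], head=1, tail=3, size=2
write(17): buf=[_ 68 98 17], head=1, tail=0, size=3
write(4): buf=[4 68 98 17], head=1, tail=1, size=4
read(): buf=[4 _ 98 17], head=2, tail=1, size=3
write(20): buf=[4 20 98 17], head=2, tail=2, size=4
read(): buf=[4 20 _ 17], head=3, tail=2, size=3
write(75): buf=[4 20 75 17], head=3, tail=3, size=4
read(): buf=[4 20 75 _], head=0, tail=3, size=3
write(27): buf=[4 20 75 27], head=0, tail=0, size=4
read(): buf=[_ 20 75 27], head=1, tail=0, size=3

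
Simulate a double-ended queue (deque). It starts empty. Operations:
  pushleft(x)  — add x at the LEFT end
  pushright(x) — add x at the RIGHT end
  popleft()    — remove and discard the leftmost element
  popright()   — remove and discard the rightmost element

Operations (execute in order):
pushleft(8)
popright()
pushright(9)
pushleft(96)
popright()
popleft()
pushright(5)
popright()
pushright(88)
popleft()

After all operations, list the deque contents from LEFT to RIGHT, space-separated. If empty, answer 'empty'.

Answer: empty

Derivation:
pushleft(8): [8]
popright(): []
pushright(9): [9]
pushleft(96): [96, 9]
popright(): [96]
popleft(): []
pushright(5): [5]
popright(): []
pushright(88): [88]
popleft(): []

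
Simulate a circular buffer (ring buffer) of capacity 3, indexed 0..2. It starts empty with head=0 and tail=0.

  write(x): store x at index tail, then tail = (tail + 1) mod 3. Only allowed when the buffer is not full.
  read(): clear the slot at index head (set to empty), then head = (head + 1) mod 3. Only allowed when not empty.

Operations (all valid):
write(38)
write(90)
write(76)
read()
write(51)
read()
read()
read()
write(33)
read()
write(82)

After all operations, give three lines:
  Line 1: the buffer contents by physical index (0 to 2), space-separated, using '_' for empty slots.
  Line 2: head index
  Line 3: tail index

Answer: _ _ 82
2
0

Derivation:
write(38): buf=[38 _ _], head=0, tail=1, size=1
write(90): buf=[38 90 _], head=0, tail=2, size=2
write(76): buf=[38 90 76], head=0, tail=0, size=3
read(): buf=[_ 90 76], head=1, tail=0, size=2
write(51): buf=[51 90 76], head=1, tail=1, size=3
read(): buf=[51 _ 76], head=2, tail=1, size=2
read(): buf=[51 _ _], head=0, tail=1, size=1
read(): buf=[_ _ _], head=1, tail=1, size=0
write(33): buf=[_ 33 _], head=1, tail=2, size=1
read(): buf=[_ _ _], head=2, tail=2, size=0
write(82): buf=[_ _ 82], head=2, tail=0, size=1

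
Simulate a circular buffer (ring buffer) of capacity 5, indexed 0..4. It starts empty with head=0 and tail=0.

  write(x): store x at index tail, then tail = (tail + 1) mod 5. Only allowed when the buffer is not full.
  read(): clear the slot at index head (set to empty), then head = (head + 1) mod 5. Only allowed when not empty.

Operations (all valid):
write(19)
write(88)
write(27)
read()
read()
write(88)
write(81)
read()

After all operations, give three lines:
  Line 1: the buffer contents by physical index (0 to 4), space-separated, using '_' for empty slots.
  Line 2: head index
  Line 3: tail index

write(19): buf=[19 _ _ _ _], head=0, tail=1, size=1
write(88): buf=[19 88 _ _ _], head=0, tail=2, size=2
write(27): buf=[19 88 27 _ _], head=0, tail=3, size=3
read(): buf=[_ 88 27 _ _], head=1, tail=3, size=2
read(): buf=[_ _ 27 _ _], head=2, tail=3, size=1
write(88): buf=[_ _ 27 88 _], head=2, tail=4, size=2
write(81): buf=[_ _ 27 88 81], head=2, tail=0, size=3
read(): buf=[_ _ _ 88 81], head=3, tail=0, size=2

Answer: _ _ _ 88 81
3
0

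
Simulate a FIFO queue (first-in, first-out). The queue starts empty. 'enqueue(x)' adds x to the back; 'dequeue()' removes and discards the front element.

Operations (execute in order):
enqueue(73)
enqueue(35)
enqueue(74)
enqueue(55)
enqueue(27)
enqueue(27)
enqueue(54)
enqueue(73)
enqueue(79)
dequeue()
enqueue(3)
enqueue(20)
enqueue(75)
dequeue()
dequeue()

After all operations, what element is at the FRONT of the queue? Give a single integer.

Answer: 55

Derivation:
enqueue(73): queue = [73]
enqueue(35): queue = [73, 35]
enqueue(74): queue = [73, 35, 74]
enqueue(55): queue = [73, 35, 74, 55]
enqueue(27): queue = [73, 35, 74, 55, 27]
enqueue(27): queue = [73, 35, 74, 55, 27, 27]
enqueue(54): queue = [73, 35, 74, 55, 27, 27, 54]
enqueue(73): queue = [73, 35, 74, 55, 27, 27, 54, 73]
enqueue(79): queue = [73, 35, 74, 55, 27, 27, 54, 73, 79]
dequeue(): queue = [35, 74, 55, 27, 27, 54, 73, 79]
enqueue(3): queue = [35, 74, 55, 27, 27, 54, 73, 79, 3]
enqueue(20): queue = [35, 74, 55, 27, 27, 54, 73, 79, 3, 20]
enqueue(75): queue = [35, 74, 55, 27, 27, 54, 73, 79, 3, 20, 75]
dequeue(): queue = [74, 55, 27, 27, 54, 73, 79, 3, 20, 75]
dequeue(): queue = [55, 27, 27, 54, 73, 79, 3, 20, 75]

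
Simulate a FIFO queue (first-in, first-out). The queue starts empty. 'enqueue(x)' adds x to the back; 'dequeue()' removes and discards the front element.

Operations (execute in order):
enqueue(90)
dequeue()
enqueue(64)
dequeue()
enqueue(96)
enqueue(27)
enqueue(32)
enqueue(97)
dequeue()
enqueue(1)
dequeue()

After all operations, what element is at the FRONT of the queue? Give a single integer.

enqueue(90): queue = [90]
dequeue(): queue = []
enqueue(64): queue = [64]
dequeue(): queue = []
enqueue(96): queue = [96]
enqueue(27): queue = [96, 27]
enqueue(32): queue = [96, 27, 32]
enqueue(97): queue = [96, 27, 32, 97]
dequeue(): queue = [27, 32, 97]
enqueue(1): queue = [27, 32, 97, 1]
dequeue(): queue = [32, 97, 1]

Answer: 32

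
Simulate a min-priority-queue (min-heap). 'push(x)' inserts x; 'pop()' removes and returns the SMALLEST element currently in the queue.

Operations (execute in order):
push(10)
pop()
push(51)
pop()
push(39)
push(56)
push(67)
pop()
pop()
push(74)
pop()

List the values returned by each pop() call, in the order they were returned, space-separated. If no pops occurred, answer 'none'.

Answer: 10 51 39 56 67

Derivation:
push(10): heap contents = [10]
pop() → 10: heap contents = []
push(51): heap contents = [51]
pop() → 51: heap contents = []
push(39): heap contents = [39]
push(56): heap contents = [39, 56]
push(67): heap contents = [39, 56, 67]
pop() → 39: heap contents = [56, 67]
pop() → 56: heap contents = [67]
push(74): heap contents = [67, 74]
pop() → 67: heap contents = [74]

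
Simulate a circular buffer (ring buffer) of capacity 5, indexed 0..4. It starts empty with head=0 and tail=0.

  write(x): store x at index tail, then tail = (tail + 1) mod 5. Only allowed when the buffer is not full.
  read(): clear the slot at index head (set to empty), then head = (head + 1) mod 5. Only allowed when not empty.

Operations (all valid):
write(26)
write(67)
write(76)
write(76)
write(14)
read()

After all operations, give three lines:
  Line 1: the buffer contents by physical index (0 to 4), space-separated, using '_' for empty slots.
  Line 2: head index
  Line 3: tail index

Answer: _ 67 76 76 14
1
0

Derivation:
write(26): buf=[26 _ _ _ _], head=0, tail=1, size=1
write(67): buf=[26 67 _ _ _], head=0, tail=2, size=2
write(76): buf=[26 67 76 _ _], head=0, tail=3, size=3
write(76): buf=[26 67 76 76 _], head=0, tail=4, size=4
write(14): buf=[26 67 76 76 14], head=0, tail=0, size=5
read(): buf=[_ 67 76 76 14], head=1, tail=0, size=4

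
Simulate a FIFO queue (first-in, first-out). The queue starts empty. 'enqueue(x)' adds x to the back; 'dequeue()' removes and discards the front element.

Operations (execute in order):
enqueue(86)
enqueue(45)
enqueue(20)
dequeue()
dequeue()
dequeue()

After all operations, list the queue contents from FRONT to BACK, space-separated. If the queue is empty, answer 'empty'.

enqueue(86): [86]
enqueue(45): [86, 45]
enqueue(20): [86, 45, 20]
dequeue(): [45, 20]
dequeue(): [20]
dequeue(): []

Answer: empty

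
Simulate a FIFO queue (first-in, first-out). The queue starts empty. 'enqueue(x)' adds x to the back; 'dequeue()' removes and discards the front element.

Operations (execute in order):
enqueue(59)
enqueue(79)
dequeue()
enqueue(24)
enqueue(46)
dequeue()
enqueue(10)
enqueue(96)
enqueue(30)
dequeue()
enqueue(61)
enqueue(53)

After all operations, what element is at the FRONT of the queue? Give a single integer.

Answer: 46

Derivation:
enqueue(59): queue = [59]
enqueue(79): queue = [59, 79]
dequeue(): queue = [79]
enqueue(24): queue = [79, 24]
enqueue(46): queue = [79, 24, 46]
dequeue(): queue = [24, 46]
enqueue(10): queue = [24, 46, 10]
enqueue(96): queue = [24, 46, 10, 96]
enqueue(30): queue = [24, 46, 10, 96, 30]
dequeue(): queue = [46, 10, 96, 30]
enqueue(61): queue = [46, 10, 96, 30, 61]
enqueue(53): queue = [46, 10, 96, 30, 61, 53]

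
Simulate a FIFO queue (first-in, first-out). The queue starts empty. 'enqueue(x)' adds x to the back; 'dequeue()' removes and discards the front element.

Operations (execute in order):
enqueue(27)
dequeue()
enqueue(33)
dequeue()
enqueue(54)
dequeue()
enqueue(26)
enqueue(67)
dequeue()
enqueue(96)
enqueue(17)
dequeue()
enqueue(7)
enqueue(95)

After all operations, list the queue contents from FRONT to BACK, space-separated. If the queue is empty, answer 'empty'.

enqueue(27): [27]
dequeue(): []
enqueue(33): [33]
dequeue(): []
enqueue(54): [54]
dequeue(): []
enqueue(26): [26]
enqueue(67): [26, 67]
dequeue(): [67]
enqueue(96): [67, 96]
enqueue(17): [67, 96, 17]
dequeue(): [96, 17]
enqueue(7): [96, 17, 7]
enqueue(95): [96, 17, 7, 95]

Answer: 96 17 7 95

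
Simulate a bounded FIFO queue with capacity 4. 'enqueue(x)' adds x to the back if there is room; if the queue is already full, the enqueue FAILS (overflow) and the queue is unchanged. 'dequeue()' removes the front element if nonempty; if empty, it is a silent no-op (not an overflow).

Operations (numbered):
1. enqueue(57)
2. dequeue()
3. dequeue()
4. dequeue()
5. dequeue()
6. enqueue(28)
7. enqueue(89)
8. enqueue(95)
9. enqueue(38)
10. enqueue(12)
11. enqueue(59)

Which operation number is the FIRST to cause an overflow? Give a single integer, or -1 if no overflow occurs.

1. enqueue(57): size=1
2. dequeue(): size=0
3. dequeue(): empty, no-op, size=0
4. dequeue(): empty, no-op, size=0
5. dequeue(): empty, no-op, size=0
6. enqueue(28): size=1
7. enqueue(89): size=2
8. enqueue(95): size=3
9. enqueue(38): size=4
10. enqueue(12): size=4=cap → OVERFLOW (fail)
11. enqueue(59): size=4=cap → OVERFLOW (fail)

Answer: 10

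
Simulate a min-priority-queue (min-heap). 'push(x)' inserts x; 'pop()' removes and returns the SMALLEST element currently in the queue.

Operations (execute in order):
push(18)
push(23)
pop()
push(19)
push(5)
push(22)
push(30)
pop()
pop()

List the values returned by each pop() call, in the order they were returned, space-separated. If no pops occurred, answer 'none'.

Answer: 18 5 19

Derivation:
push(18): heap contents = [18]
push(23): heap contents = [18, 23]
pop() → 18: heap contents = [23]
push(19): heap contents = [19, 23]
push(5): heap contents = [5, 19, 23]
push(22): heap contents = [5, 19, 22, 23]
push(30): heap contents = [5, 19, 22, 23, 30]
pop() → 5: heap contents = [19, 22, 23, 30]
pop() → 19: heap contents = [22, 23, 30]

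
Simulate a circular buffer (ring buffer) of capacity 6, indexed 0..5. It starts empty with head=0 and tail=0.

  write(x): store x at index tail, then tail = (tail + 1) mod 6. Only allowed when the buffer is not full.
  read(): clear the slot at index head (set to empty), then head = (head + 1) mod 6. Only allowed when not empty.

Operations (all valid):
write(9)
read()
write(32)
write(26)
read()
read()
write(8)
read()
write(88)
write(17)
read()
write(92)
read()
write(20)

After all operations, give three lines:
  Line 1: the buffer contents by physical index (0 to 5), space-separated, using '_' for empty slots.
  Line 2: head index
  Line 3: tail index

write(9): buf=[9 _ _ _ _ _], head=0, tail=1, size=1
read(): buf=[_ _ _ _ _ _], head=1, tail=1, size=0
write(32): buf=[_ 32 _ _ _ _], head=1, tail=2, size=1
write(26): buf=[_ 32 26 _ _ _], head=1, tail=3, size=2
read(): buf=[_ _ 26 _ _ _], head=2, tail=3, size=1
read(): buf=[_ _ _ _ _ _], head=3, tail=3, size=0
write(8): buf=[_ _ _ 8 _ _], head=3, tail=4, size=1
read(): buf=[_ _ _ _ _ _], head=4, tail=4, size=0
write(88): buf=[_ _ _ _ 88 _], head=4, tail=5, size=1
write(17): buf=[_ _ _ _ 88 17], head=4, tail=0, size=2
read(): buf=[_ _ _ _ _ 17], head=5, tail=0, size=1
write(92): buf=[92 _ _ _ _ 17], head=5, tail=1, size=2
read(): buf=[92 _ _ _ _ _], head=0, tail=1, size=1
write(20): buf=[92 20 _ _ _ _], head=0, tail=2, size=2

Answer: 92 20 _ _ _ _
0
2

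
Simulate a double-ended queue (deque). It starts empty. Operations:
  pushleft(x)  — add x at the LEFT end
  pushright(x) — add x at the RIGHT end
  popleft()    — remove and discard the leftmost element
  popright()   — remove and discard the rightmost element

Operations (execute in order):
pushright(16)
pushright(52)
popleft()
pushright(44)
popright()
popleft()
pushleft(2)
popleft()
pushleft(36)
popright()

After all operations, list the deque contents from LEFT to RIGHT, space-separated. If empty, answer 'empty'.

pushright(16): [16]
pushright(52): [16, 52]
popleft(): [52]
pushright(44): [52, 44]
popright(): [52]
popleft(): []
pushleft(2): [2]
popleft(): []
pushleft(36): [36]
popright(): []

Answer: empty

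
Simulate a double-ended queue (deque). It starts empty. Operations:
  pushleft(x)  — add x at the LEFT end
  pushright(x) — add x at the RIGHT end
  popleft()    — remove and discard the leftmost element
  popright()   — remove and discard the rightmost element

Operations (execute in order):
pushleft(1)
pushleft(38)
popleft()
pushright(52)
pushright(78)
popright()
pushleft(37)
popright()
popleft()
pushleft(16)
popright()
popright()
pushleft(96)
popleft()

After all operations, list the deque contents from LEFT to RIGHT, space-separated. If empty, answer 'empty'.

pushleft(1): [1]
pushleft(38): [38, 1]
popleft(): [1]
pushright(52): [1, 52]
pushright(78): [1, 52, 78]
popright(): [1, 52]
pushleft(37): [37, 1, 52]
popright(): [37, 1]
popleft(): [1]
pushleft(16): [16, 1]
popright(): [16]
popright(): []
pushleft(96): [96]
popleft(): []

Answer: empty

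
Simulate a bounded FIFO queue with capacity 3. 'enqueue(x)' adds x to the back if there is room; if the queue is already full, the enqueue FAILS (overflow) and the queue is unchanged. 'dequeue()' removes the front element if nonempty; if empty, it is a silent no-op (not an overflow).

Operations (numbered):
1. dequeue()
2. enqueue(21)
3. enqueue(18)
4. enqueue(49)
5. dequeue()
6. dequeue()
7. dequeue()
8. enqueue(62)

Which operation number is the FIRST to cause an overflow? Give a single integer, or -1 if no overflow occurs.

1. dequeue(): empty, no-op, size=0
2. enqueue(21): size=1
3. enqueue(18): size=2
4. enqueue(49): size=3
5. dequeue(): size=2
6. dequeue(): size=1
7. dequeue(): size=0
8. enqueue(62): size=1

Answer: -1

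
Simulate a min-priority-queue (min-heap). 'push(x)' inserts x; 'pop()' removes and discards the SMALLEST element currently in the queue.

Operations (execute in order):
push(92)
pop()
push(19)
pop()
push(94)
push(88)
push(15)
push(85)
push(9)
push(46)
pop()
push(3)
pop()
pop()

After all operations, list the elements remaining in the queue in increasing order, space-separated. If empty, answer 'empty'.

push(92): heap contents = [92]
pop() → 92: heap contents = []
push(19): heap contents = [19]
pop() → 19: heap contents = []
push(94): heap contents = [94]
push(88): heap contents = [88, 94]
push(15): heap contents = [15, 88, 94]
push(85): heap contents = [15, 85, 88, 94]
push(9): heap contents = [9, 15, 85, 88, 94]
push(46): heap contents = [9, 15, 46, 85, 88, 94]
pop() → 9: heap contents = [15, 46, 85, 88, 94]
push(3): heap contents = [3, 15, 46, 85, 88, 94]
pop() → 3: heap contents = [15, 46, 85, 88, 94]
pop() → 15: heap contents = [46, 85, 88, 94]

Answer: 46 85 88 94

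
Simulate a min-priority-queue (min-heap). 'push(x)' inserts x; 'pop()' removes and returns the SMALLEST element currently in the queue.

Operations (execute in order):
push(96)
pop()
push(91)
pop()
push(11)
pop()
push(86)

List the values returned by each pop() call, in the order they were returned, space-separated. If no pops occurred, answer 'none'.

Answer: 96 91 11

Derivation:
push(96): heap contents = [96]
pop() → 96: heap contents = []
push(91): heap contents = [91]
pop() → 91: heap contents = []
push(11): heap contents = [11]
pop() → 11: heap contents = []
push(86): heap contents = [86]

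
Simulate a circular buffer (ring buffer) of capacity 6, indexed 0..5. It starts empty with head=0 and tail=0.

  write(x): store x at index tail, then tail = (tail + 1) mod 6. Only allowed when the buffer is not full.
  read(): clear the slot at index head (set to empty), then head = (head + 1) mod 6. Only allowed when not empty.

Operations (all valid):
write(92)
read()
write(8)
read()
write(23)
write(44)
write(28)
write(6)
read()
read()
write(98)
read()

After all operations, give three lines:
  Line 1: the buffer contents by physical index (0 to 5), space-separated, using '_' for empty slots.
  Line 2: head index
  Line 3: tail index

Answer: 98 _ _ _ _ 6
5
1

Derivation:
write(92): buf=[92 _ _ _ _ _], head=0, tail=1, size=1
read(): buf=[_ _ _ _ _ _], head=1, tail=1, size=0
write(8): buf=[_ 8 _ _ _ _], head=1, tail=2, size=1
read(): buf=[_ _ _ _ _ _], head=2, tail=2, size=0
write(23): buf=[_ _ 23 _ _ _], head=2, tail=3, size=1
write(44): buf=[_ _ 23 44 _ _], head=2, tail=4, size=2
write(28): buf=[_ _ 23 44 28 _], head=2, tail=5, size=3
write(6): buf=[_ _ 23 44 28 6], head=2, tail=0, size=4
read(): buf=[_ _ _ 44 28 6], head=3, tail=0, size=3
read(): buf=[_ _ _ _ 28 6], head=4, tail=0, size=2
write(98): buf=[98 _ _ _ 28 6], head=4, tail=1, size=3
read(): buf=[98 _ _ _ _ 6], head=5, tail=1, size=2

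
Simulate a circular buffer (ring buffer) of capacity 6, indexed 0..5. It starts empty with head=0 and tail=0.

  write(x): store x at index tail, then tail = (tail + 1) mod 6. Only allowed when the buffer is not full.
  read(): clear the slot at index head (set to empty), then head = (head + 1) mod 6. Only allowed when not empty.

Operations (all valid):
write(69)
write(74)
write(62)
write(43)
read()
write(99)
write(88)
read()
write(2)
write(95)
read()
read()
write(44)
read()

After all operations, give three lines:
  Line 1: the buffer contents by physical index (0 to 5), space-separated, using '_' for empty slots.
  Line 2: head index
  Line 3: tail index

write(69): buf=[69 _ _ _ _ _], head=0, tail=1, size=1
write(74): buf=[69 74 _ _ _ _], head=0, tail=2, size=2
write(62): buf=[69 74 62 _ _ _], head=0, tail=3, size=3
write(43): buf=[69 74 62 43 _ _], head=0, tail=4, size=4
read(): buf=[_ 74 62 43 _ _], head=1, tail=4, size=3
write(99): buf=[_ 74 62 43 99 _], head=1, tail=5, size=4
write(88): buf=[_ 74 62 43 99 88], head=1, tail=0, size=5
read(): buf=[_ _ 62 43 99 88], head=2, tail=0, size=4
write(2): buf=[2 _ 62 43 99 88], head=2, tail=1, size=5
write(95): buf=[2 95 62 43 99 88], head=2, tail=2, size=6
read(): buf=[2 95 _ 43 99 88], head=3, tail=2, size=5
read(): buf=[2 95 _ _ 99 88], head=4, tail=2, size=4
write(44): buf=[2 95 44 _ 99 88], head=4, tail=3, size=5
read(): buf=[2 95 44 _ _ 88], head=5, tail=3, size=4

Answer: 2 95 44 _ _ 88
5
3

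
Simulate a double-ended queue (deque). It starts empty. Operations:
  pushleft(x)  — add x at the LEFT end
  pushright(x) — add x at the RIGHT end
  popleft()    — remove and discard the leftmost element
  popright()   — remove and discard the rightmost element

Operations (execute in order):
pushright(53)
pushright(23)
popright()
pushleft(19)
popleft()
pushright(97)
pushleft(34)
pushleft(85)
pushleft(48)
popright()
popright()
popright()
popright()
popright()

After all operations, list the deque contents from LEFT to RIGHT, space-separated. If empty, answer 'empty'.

Answer: empty

Derivation:
pushright(53): [53]
pushright(23): [53, 23]
popright(): [53]
pushleft(19): [19, 53]
popleft(): [53]
pushright(97): [53, 97]
pushleft(34): [34, 53, 97]
pushleft(85): [85, 34, 53, 97]
pushleft(48): [48, 85, 34, 53, 97]
popright(): [48, 85, 34, 53]
popright(): [48, 85, 34]
popright(): [48, 85]
popright(): [48]
popright(): []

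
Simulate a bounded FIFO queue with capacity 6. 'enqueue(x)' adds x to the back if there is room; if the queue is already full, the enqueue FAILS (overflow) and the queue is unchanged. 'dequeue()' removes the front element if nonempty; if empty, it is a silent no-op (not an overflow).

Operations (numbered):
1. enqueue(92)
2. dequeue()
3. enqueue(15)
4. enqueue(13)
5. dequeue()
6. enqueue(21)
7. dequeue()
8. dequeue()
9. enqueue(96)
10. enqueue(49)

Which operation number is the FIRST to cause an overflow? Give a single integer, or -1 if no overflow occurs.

Answer: -1

Derivation:
1. enqueue(92): size=1
2. dequeue(): size=0
3. enqueue(15): size=1
4. enqueue(13): size=2
5. dequeue(): size=1
6. enqueue(21): size=2
7. dequeue(): size=1
8. dequeue(): size=0
9. enqueue(96): size=1
10. enqueue(49): size=2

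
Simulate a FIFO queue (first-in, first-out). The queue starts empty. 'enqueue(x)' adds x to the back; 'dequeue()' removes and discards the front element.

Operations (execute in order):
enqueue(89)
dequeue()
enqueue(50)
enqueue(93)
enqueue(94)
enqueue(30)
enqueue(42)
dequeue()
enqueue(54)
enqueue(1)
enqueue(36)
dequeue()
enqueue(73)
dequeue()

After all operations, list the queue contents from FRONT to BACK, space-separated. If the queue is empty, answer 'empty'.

Answer: 30 42 54 1 36 73

Derivation:
enqueue(89): [89]
dequeue(): []
enqueue(50): [50]
enqueue(93): [50, 93]
enqueue(94): [50, 93, 94]
enqueue(30): [50, 93, 94, 30]
enqueue(42): [50, 93, 94, 30, 42]
dequeue(): [93, 94, 30, 42]
enqueue(54): [93, 94, 30, 42, 54]
enqueue(1): [93, 94, 30, 42, 54, 1]
enqueue(36): [93, 94, 30, 42, 54, 1, 36]
dequeue(): [94, 30, 42, 54, 1, 36]
enqueue(73): [94, 30, 42, 54, 1, 36, 73]
dequeue(): [30, 42, 54, 1, 36, 73]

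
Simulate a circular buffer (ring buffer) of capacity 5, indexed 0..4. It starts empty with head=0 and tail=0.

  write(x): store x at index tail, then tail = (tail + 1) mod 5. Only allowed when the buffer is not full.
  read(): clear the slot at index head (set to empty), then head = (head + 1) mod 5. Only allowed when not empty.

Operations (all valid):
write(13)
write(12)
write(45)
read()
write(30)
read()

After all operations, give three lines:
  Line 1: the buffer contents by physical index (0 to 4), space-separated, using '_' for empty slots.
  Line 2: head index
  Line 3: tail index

Answer: _ _ 45 30 _
2
4

Derivation:
write(13): buf=[13 _ _ _ _], head=0, tail=1, size=1
write(12): buf=[13 12 _ _ _], head=0, tail=2, size=2
write(45): buf=[13 12 45 _ _], head=0, tail=3, size=3
read(): buf=[_ 12 45 _ _], head=1, tail=3, size=2
write(30): buf=[_ 12 45 30 _], head=1, tail=4, size=3
read(): buf=[_ _ 45 30 _], head=2, tail=4, size=2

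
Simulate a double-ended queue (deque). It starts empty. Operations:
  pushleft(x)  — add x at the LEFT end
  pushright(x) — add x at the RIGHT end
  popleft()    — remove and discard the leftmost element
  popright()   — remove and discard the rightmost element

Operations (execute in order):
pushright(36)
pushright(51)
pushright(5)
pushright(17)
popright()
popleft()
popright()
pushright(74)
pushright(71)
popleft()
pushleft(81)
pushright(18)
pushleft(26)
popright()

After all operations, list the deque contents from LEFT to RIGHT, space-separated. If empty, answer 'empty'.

pushright(36): [36]
pushright(51): [36, 51]
pushright(5): [36, 51, 5]
pushright(17): [36, 51, 5, 17]
popright(): [36, 51, 5]
popleft(): [51, 5]
popright(): [51]
pushright(74): [51, 74]
pushright(71): [51, 74, 71]
popleft(): [74, 71]
pushleft(81): [81, 74, 71]
pushright(18): [81, 74, 71, 18]
pushleft(26): [26, 81, 74, 71, 18]
popright(): [26, 81, 74, 71]

Answer: 26 81 74 71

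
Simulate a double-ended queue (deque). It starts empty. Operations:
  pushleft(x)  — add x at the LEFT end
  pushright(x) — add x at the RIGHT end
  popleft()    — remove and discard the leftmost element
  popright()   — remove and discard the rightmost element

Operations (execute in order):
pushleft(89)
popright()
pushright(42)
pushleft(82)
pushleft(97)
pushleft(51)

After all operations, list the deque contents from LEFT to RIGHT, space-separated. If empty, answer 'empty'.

Answer: 51 97 82 42

Derivation:
pushleft(89): [89]
popright(): []
pushright(42): [42]
pushleft(82): [82, 42]
pushleft(97): [97, 82, 42]
pushleft(51): [51, 97, 82, 42]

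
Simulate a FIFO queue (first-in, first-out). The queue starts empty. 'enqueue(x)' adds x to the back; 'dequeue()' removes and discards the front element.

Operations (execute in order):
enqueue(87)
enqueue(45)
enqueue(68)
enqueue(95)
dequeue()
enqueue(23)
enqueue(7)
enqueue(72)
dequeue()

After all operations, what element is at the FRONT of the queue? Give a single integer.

Answer: 68

Derivation:
enqueue(87): queue = [87]
enqueue(45): queue = [87, 45]
enqueue(68): queue = [87, 45, 68]
enqueue(95): queue = [87, 45, 68, 95]
dequeue(): queue = [45, 68, 95]
enqueue(23): queue = [45, 68, 95, 23]
enqueue(7): queue = [45, 68, 95, 23, 7]
enqueue(72): queue = [45, 68, 95, 23, 7, 72]
dequeue(): queue = [68, 95, 23, 7, 72]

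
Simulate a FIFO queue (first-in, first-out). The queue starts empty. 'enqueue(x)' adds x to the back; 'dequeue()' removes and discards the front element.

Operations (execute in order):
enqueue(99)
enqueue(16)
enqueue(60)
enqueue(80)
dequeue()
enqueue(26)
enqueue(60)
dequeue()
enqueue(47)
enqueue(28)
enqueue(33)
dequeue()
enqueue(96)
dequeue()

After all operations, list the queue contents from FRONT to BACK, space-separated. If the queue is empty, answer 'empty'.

enqueue(99): [99]
enqueue(16): [99, 16]
enqueue(60): [99, 16, 60]
enqueue(80): [99, 16, 60, 80]
dequeue(): [16, 60, 80]
enqueue(26): [16, 60, 80, 26]
enqueue(60): [16, 60, 80, 26, 60]
dequeue(): [60, 80, 26, 60]
enqueue(47): [60, 80, 26, 60, 47]
enqueue(28): [60, 80, 26, 60, 47, 28]
enqueue(33): [60, 80, 26, 60, 47, 28, 33]
dequeue(): [80, 26, 60, 47, 28, 33]
enqueue(96): [80, 26, 60, 47, 28, 33, 96]
dequeue(): [26, 60, 47, 28, 33, 96]

Answer: 26 60 47 28 33 96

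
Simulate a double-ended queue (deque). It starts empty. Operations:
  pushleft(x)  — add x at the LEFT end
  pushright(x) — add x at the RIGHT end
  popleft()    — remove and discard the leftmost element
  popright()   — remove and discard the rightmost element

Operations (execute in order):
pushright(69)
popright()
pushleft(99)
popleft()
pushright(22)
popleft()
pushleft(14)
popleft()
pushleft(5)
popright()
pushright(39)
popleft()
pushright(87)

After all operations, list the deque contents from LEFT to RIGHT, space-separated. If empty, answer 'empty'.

Answer: 87

Derivation:
pushright(69): [69]
popright(): []
pushleft(99): [99]
popleft(): []
pushright(22): [22]
popleft(): []
pushleft(14): [14]
popleft(): []
pushleft(5): [5]
popright(): []
pushright(39): [39]
popleft(): []
pushright(87): [87]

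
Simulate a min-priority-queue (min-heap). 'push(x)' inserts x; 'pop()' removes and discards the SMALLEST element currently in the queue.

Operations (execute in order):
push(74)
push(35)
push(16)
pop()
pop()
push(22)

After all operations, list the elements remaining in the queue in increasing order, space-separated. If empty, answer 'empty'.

Answer: 22 74

Derivation:
push(74): heap contents = [74]
push(35): heap contents = [35, 74]
push(16): heap contents = [16, 35, 74]
pop() → 16: heap contents = [35, 74]
pop() → 35: heap contents = [74]
push(22): heap contents = [22, 74]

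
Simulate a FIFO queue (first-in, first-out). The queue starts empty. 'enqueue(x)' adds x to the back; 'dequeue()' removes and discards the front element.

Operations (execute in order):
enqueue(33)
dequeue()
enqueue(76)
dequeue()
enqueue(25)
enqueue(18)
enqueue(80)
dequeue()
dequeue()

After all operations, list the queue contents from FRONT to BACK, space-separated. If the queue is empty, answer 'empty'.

Answer: 80

Derivation:
enqueue(33): [33]
dequeue(): []
enqueue(76): [76]
dequeue(): []
enqueue(25): [25]
enqueue(18): [25, 18]
enqueue(80): [25, 18, 80]
dequeue(): [18, 80]
dequeue(): [80]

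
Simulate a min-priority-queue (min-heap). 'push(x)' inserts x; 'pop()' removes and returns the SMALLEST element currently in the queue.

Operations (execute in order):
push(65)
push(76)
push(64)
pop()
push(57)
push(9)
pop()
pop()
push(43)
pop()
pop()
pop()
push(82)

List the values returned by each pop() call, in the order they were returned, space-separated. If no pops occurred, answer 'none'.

Answer: 64 9 57 43 65 76

Derivation:
push(65): heap contents = [65]
push(76): heap contents = [65, 76]
push(64): heap contents = [64, 65, 76]
pop() → 64: heap contents = [65, 76]
push(57): heap contents = [57, 65, 76]
push(9): heap contents = [9, 57, 65, 76]
pop() → 9: heap contents = [57, 65, 76]
pop() → 57: heap contents = [65, 76]
push(43): heap contents = [43, 65, 76]
pop() → 43: heap contents = [65, 76]
pop() → 65: heap contents = [76]
pop() → 76: heap contents = []
push(82): heap contents = [82]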